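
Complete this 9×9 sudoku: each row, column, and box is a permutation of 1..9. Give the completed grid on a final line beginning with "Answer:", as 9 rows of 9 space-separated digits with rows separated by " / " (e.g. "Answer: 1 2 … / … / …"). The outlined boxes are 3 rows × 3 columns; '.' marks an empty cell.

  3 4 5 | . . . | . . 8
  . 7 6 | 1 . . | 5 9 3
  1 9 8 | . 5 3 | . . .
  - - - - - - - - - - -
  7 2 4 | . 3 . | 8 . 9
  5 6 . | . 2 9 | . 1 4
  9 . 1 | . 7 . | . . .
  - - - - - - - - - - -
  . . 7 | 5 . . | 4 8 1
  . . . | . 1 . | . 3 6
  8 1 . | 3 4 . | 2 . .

Step 1. [r9c6∈{6,7}] row 9 places 6 nowhere but r9c6 ⇒ r9c6=6.
Step 2. [r7c6∈{2}] nothing but 2 survives at r7c6 ⇒ r7c6=2.
Step 3. [r1c6∈{7}] r1c6 is down to just 7 ⇒ r1c6=7.
Step 4. [r1c5∈{6,9}] in col 5, 6 fits only at r1c5 ⇒ r1c5=6.
Step 5. [r1c8∈{2}] only 2 remains possible at r1c8, so r1c8=2.
Step 6. [r2c6∈{4,8}] across row 2, 4 lands solely at r2c6 ⇒ r2c6=4.
Step 7. [r5c4∈{8}] r5c4 is down to just 8 ⇒ r5c4=8.
Step 8. [r3c9∈{7}] r3c9's peers cover all but 7. So r3c9=7.
Step 9. [r6c6∈{5}] r6c6's peers cover all but 5, so r6c6=5.
Step 10. [r6c8∈{6}] nothing but 6 survives at r6c8, so r6c8=6.
Step 11. [r8c7∈{7,9}] across col 7, 9 lands solely at r8c7 ⇒ r8c7=9.
Step 12. [r5c3∈{3}] r5c3 is down to just 3 ⇒ r5c3=3.
Step 13. [r8c3∈{2}] r8c3's peers cover all but 2. So r8c3=2.
Step 14. [r9c8∈{5,7}] row 9 places 7 nowhere but r9c8, so r9c8=7.
Step 15. [r7c1∈{6}] r7c1 has the single candidate 6 ⇒ r7c1=6.
Step 16. [r9c3∈{9}] r9c3's peers cover all but 9. So r9c3=9.
Step 17. [r3c4∈{2}] r3c4 has the single candidate 2. So r3c4=2.
Step 18. [r9c9∈{5}] nothing but 5 survives at r9c9 ⇒ r9c9=5.
Step 19. [r2c5∈{8}] r2c5 is down to just 8 ⇒ r2c5=8.
Step 20. [r1c7∈{1}] only 1 remains possible at r1c7 ⇒ r1c7=1.
Step 21. [r7c2∈{3}] nothing but 3 survives at r7c2 ⇒ r7c2=3.
Step 22. [r3c7∈{6}] r3c7 has the single candidate 6, so r3c7=6.
Step 23. [r4c8∈{5}] only 5 remains possible at r4c8 ⇒ r4c8=5.
Step 24. [r4c6∈{1}] r4c6's peers cover all but 1. So r4c6=1.
Step 25. [r4c4∈{6}] only 6 remains possible at r4c4, so r4c4=6.
Step 26. [r3c8∈{4}] r3c8 has the single candidate 4. So r3c8=4.
Step 27. [r8c4∈{7}] only 7 remains possible at r8c4, so r8c4=7.
Step 28. [r6c2∈{8}] r6c2 has the single candidate 8. So r6c2=8.
Step 29. [r2c1∈{2}] only 2 remains possible at r2c1, so r2c1=2.
Step 30. [r5c7∈{7}] r5c7 has the single candidate 7 ⇒ r5c7=7.
Step 31. [r6c7∈{3}] r6c7 has the single candidate 3, so r6c7=3.
Step 32. [r6c4∈{4}] nothing but 4 survives at r6c4, so r6c4=4.
Step 33. [r7c5∈{9}] only 9 remains possible at r7c5, so r7c5=9.
Step 34. [r8c1∈{4}] r8c1 has the single candidate 4, so r8c1=4.
Step 35. [r8c6∈{8}] r8c6 is down to just 8. So r8c6=8.
Step 36. [r6c9∈{2}] r6c9 is down to just 2. So r6c9=2.
Step 37. [r1c4∈{9}] only 9 remains possible at r1c4, so r1c4=9.
Step 38. [r8c2∈{5}] nothing but 5 survives at r8c2. So r8c2=5.

Answer: 3 4 5 9 6 7 1 2 8 / 2 7 6 1 8 4 5 9 3 / 1 9 8 2 5 3 6 4 7 / 7 2 4 6 3 1 8 5 9 / 5 6 3 8 2 9 7 1 4 / 9 8 1 4 7 5 3 6 2 / 6 3 7 5 9 2 4 8 1 / 4 5 2 7 1 8 9 3 6 / 8 1 9 3 4 6 2 7 5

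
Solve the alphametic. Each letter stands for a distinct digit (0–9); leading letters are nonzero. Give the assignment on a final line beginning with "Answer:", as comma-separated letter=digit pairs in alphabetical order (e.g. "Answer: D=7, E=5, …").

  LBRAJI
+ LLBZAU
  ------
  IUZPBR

Step 1. [col 1: I + U ≡ R (mod 10)] no forcing yet in column 1 (carry-in 0); U=7 is free and consistent — try it. So U=7.
Step 2. [col 1: I + U ≡ R (mod 10)] column 1 (I + U ≡ R (mod 10), carry-in 0) doesn't pin R yet; pick R=5 and continue. So R=5.
Step 3. [col 1: I + U ≡ R (mod 10)] in column 1 we have I+U≡R with carry-in 0; given U=7, R=5 and digits 5,7 already taken and all letters distinct, that pins I to 8, so I=8.
Step 4. [col 2: J + A ≡ B (mod 10)] column 2 (J + A ≡ B (mod 10), carry-in 1) doesn't pin B yet; pick B=3 and continue. So B=3.
Step 5. [col 2: J + A ≡ B (mod 10)] no forcing yet in column 2 (carry-in 1); J=0 is free and consistent — try it ⇒ J=0.
Step 6. [col 2: J + A ≡ B (mod 10)] from column 2 (J=0, B=3, carry-in 1, digits 0,3,5,7,8 already taken and all letters distinct): A must equal 2. So A=2.
Step 7. [col 3: A + Z ≡ P (mod 10)] several values work for Z in column 3 (A + Z ≡ P (mod 10), carry-in 0); try Z=9, so Z=9.
Step 8. [col 3: A + Z ≡ P (mod 10)] column 3 reads A+Z+carry(0)=P with A=2, Z=9; with digits 0,2,3,5,7,8,9 already taken and all letters distinct, the only value for P is 1, so P=1.
Step 9. [col 5: B + L ≡ U (mod 10)] column 5: given B=3, U=7, carry-in 0, and digits 0,1,2,3,5,7,8,9 already taken and all letters distinct, B+L≡U (mod 10) forces L=4, so L=4.

Answer: A=2, B=3, I=8, J=0, L=4, P=1, R=5, U=7, Z=9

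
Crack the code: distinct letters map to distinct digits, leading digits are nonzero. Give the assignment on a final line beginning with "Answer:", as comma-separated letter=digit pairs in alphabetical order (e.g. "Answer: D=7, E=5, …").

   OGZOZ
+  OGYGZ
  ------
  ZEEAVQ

Step 1. [col 1: Z + Z ≡ Q (mod 10)] no forcing yet in column 1 (carry-in 0); Q=2 is free and consistent — try it. So Q=2.
Step 2. [col 1: Z + Z ≡ Q (mod 10)] several values work for Z in column 1 (Z + Z ≡ Q (mod 10), carry-in 0); try Z=1, so Z=1.
Step 3. [col 2: O + G ≡ V (mod 10)] column 2 (O + G ≡ V (mod 10), carry-in 0) doesn't pin O yet; pick O=9 and continue, so O=9.
Step 4. [col 2: O + G ≡ V (mod 10)] V=3 is one option consistent with column 2 (O + G ≡ V (mod 10), carry-in 0) — take it ⇒ V=3.
Step 5. [col 2: O + G ≡ V (mod 10)] from column 2 (O=9, V=3, carry-in 0, digits 1,2,3,9 already taken and all letters distinct): G must equal 4. So G=4.
Step 6. [col 3: Z + Y ≡ A (mod 10)] several values work for A in column 3 (Z + Y ≡ A (mod 10), carry-in 1); try A=7. So A=7.
Step 7. [col 3: Z + Y ≡ A (mod 10)] from column 3 (Z=1, A=7, carry-in 1, digits 1,2,3,4,7,9 already taken and all letters distinct): Y must equal 5, so Y=5.
Step 8. [col 4: G + G ≡ E (mod 10)] in column 4 we have G+G≡E with carry-in 0; given G=4 and digits 1,2,3,4,5,7,9 already taken and all letters distinct, that pins E to 8. So E=8.

Answer: A=7, E=8, G=4, O=9, Q=2, V=3, Y=5, Z=1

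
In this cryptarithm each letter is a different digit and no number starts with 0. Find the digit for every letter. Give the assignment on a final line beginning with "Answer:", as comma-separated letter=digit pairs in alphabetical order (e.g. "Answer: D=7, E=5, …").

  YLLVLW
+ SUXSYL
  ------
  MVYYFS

Step 1. [col 1: W + L ≡ S (mod 10)] S=7 is one option consistent with column 1 (W + L ≡ S (mod 10), carry-in 0) — take it ⇒ S=7.
Step 2. [col 1: W + L ≡ S (mod 10)] column 1 (W + L ≡ S (mod 10), carry-in 0) doesn't pin L yet; pick L=1 and continue. So L=1.
Step 3. [col 1: W + L ≡ S (mod 10)] column 1 reads W+L+carry(0)=S with L=1, S=7; with digits 1,7 already taken and all letters distinct, the only value for W is 6, so W=6.
Step 4. [col 2: L + Y ≡ F (mod 10)] several values work for Y in column 2 (L + Y ≡ F (mod 10), carry-in 0); try Y=2, so Y=2.
Step 5. [col 2: L + Y ≡ F (mod 10)] column 2 reads L+Y+carry(0)=F with L=1, Y=2; with digits 1,2,6,7 already taken and all letters distinct, the only value for F is 3 ⇒ F=3.
Step 6. [col 3: V + S ≡ Y (mod 10)] in column 3 we have V+S≡Y with carry-in 0; given S=7, Y=2 and digits 1,2,3,6,7 already taken and all letters distinct, that pins V to 5. So V=5.
Step 7. [col 4: L + X ≡ Y (mod 10)] column 4 reads L+X+carry(1)=Y with L=1, Y=2; with digits 1,2,3,5,6,7 already taken and all letters distinct, the only value for X is 0, so X=0.
Step 8. [col 5: L + U ≡ V (mod 10)] in column 5 we have L+U≡V with carry-in 0; given L=1, V=5 and digits 0,1,2,3,5,6,7 already taken and all letters distinct, that pins U to 4, so U=4.
Step 9. [col 6: Y + S ≡ M (mod 10)] in column 6 we have Y+S≡M with carry-in 0; given Y=2, S=7 and digits 0,1,2,3,4,5,6,7 already taken and all letters distinct, that pins M to 9, so M=9.

Answer: F=3, L=1, M=9, S=7, U=4, V=5, W=6, X=0, Y=2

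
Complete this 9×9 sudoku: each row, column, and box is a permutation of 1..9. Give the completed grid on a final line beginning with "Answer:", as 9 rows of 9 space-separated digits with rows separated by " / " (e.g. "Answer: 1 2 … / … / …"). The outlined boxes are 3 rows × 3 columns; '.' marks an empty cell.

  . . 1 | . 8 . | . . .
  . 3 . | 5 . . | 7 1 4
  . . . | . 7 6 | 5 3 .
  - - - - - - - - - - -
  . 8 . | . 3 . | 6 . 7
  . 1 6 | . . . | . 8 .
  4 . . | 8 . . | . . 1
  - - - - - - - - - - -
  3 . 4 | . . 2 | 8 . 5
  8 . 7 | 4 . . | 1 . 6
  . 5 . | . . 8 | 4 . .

Step 1. [r2c6∈{9}] r2c6 is down to just 9. So r2c6=9.
Step 2. [r1c1∈{2,5,6,7,9}] 5 has one home in row 1: r1c1, so r1c1=5.
Step 3. [r2c5∈{2}] nothing but 2 survives at r2c5 ⇒ r2c5=2.
Step 4. [r1c2∈{2,4,6,7,9}] in row 1, 7 fits only at r1c2. So r1c2=7.
Step 5. [r9c1∈{1,2,6,9}] col 1 places 1 nowhere but r9c1 ⇒ r9c1=1.
Step 6. [r5c5∈{4,5,9}] in col 5, 4 fits only at r5c5. So r5c5=4.
Step 7. [r5c6∈{5,7}] across row 5, 5 lands solely at r5c6, so r5c6=5.
Step 8. [r9c9∈{2,3,9}] r9c9 is the only open cell in box 9 admitting 3 ⇒ r9c9=3.
Step 9. [r6c3∈{2,3,5,9}] r6c3 is the only open cell in col 3 admitting 3. So r6c3=3.
Step 10. [r6c8∈{2,5,9}] in row 6, 5 fits only at r6c8, so r6c8=5.
Step 11. [r3c9∈{2,8,9}] col 9 places 8 nowhere but r3c9. So r3c9=8.
Step 12. [r7c2∈{6,9}] col 2 places 6 nowhere but r7c2, so r7c2=6.
Step 13. [r9c4∈{6,7,9}] in col 4, 6 fits only at r9c4 ⇒ r9c4=6.
Step 14. [r9c5∈{9}] r9c5 is down to just 9 ⇒ r9c5=9.
Step 15. [r8c2∈{2,9}] in box 7, 9 fits only at r8c2, so r8c2=9.
Step 16. [r6c2∈{2}] nothing but 2 survives at r6c2, so r6c2=2.
Step 17. [r4c1∈{9}] r4c1 has the single candidate 9. So r4c1=9.
Step 18. [r5c4∈{2,7,9}] col 4 places 9 nowhere but r5c4 ⇒ r5c4=9.
Step 19. [r1c9∈{2,9}] across col 9, 9 lands solely at r1c9, so r1c9=9.
Step 20. [r8c8∈{2}] only 2 remains possible at r8c8. So r8c8=2.
Step 21. [r7c4∈{1,7}] col 4 places 7 nowhere but r7c4 ⇒ r7c4=7.
Step 22. [r8c6∈{3}] r8c6 has the single candidate 3, so r8c6=3.
Step 23. [r5c7∈{2,3}] in row 5, 3 fits only at r5c7, so r5c7=3.
Step 24. [r9c3∈{2}] nothing but 2 survives at r9c3, so r9c3=2.
Step 25. [r4c6∈{1}] r4c6's peers cover all but 1 ⇒ r4c6=1.
Step 26. [r3c1∈{2}] r3c1 has the single candidate 2, so r3c1=2.
Step 27. [r1c6∈{4}] r1c6 has the single candidate 4, so r1c6=4.
Step 28. [r5c1∈{7}] r5c1 is down to just 7 ⇒ r5c1=7.
Step 29. [r2c1∈{6}] r2c1's peers cover all but 6. So r2c1=6.
Step 30. [r1c7∈{2}] only 2 remains possible at r1c7. So r1c7=2.
Step 31. [r3c4∈{1}] r3c4 has the single candidate 1. So r3c4=1.
Step 32. [r4c4∈{2}] r4c4 has the single candidate 2, so r4c4=2.
Step 33. [r2c3∈{8}] r2c3 has the single candidate 8 ⇒ r2c3=8.
Step 34. [r6c5∈{6}] r6c5 has the single candidate 6. So r6c5=6.
Step 35. [r6c6∈{7}] only 7 remains possible at r6c6. So r6c6=7.
Step 36. [r7c5∈{1}] only 1 remains possible at r7c5. So r7c5=1.
Step 37. [r8c5∈{5}] r8c5 has the single candidate 5, so r8c5=5.
Step 38. [r3c2∈{4}] r3c2 is down to just 4 ⇒ r3c2=4.
Step 39. [r4c8∈{4}] nothing but 4 survives at r4c8. So r4c8=4.
Step 40. [r9c8∈{7}] nothing but 7 survives at r9c8, so r9c8=7.
Step 41. [r7c8∈{9}] nothing but 9 survives at r7c8 ⇒ r7c8=9.
Step 42. [r6c7∈{9}] r6c7's peers cover all but 9. So r6c7=9.
Step 43. [r5c9∈{2}] only 2 remains possible at r5c9. So r5c9=2.
Step 44. [r3c3∈{9}] only 9 remains possible at r3c3, so r3c3=9.
Step 45. [r4c3∈{5}] r4c3's peers cover all but 5. So r4c3=5.
Step 46. [r1c8∈{6}] only 6 remains possible at r1c8, so r1c8=6.
Step 47. [r1c4∈{3}] nothing but 3 survives at r1c4, so r1c4=3.

Answer: 5 7 1 3 8 4 2 6 9 / 6 3 8 5 2 9 7 1 4 / 2 4 9 1 7 6 5 3 8 / 9 8 5 2 3 1 6 4 7 / 7 1 6 9 4 5 3 8 2 / 4 2 3 8 6 7 9 5 1 / 3 6 4 7 1 2 8 9 5 / 8 9 7 4 5 3 1 2 6 / 1 5 2 6 9 8 4 7 3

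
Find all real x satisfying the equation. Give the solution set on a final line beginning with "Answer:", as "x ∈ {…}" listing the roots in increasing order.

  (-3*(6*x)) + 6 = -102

Step 1. [(-3*(6*x)) + 6 = -102] peel the +6: subtract 6 from each side ⇒ sub: -3*(6*x) = -108.
Step 2. [-3*(6*x) = -108] leading coefficient -3: divide by -3 ⇒ div: 6*x = 36.
Step 3. [6*x = 36] leading coefficient 6: divide by 6 ⇒ div: x = 6.

Answer: x ∈ {6}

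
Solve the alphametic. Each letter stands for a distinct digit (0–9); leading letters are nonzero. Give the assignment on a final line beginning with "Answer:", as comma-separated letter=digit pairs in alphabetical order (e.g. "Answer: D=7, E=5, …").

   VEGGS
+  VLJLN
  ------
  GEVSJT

Step 1. [col 1: S + N ≡ T (mod 10)] several values work for S in column 1 (S + N ≡ T (mod 10), carry-in 0); try S=4. So S=4.
Step 2. [col 1: S + N ≡ T (mod 10)] column 1 (S + N ≡ T (mod 10), carry-in 0) doesn't pin N yet; pick N=5 and continue. So N=5.
Step 3. [col 1: S + N ≡ T (mod 10)] column 1: given S=4, N=5, carry-in 0, and digits 4,5 already taken and all letters distinct, S+N≡T (mod 10) forces T=9 ⇒ T=9.
Step 4. [col 2: G + L ≡ J (mod 10)] several values work for L in column 2 (G + L ≡ J (mod 10), carry-in 0); try L=2, so L=2.
Step 5. [col 2: G + L ≡ J (mod 10)] J=3 is one option consistent with column 2 (G + L ≡ J (mod 10), carry-in 0) — take it ⇒ J=3.
Step 6. [col 2: G + L ≡ J (mod 10)] column 2 reads G+L+carry(0)=J with L=2, J=3; with digits 2,3,4,5,9 already taken and all letters distinct, the only value for G is 1 ⇒ G=1.
Step 7. [col 4: E + L ≡ V (mod 10)] several values work for V in column 4 (E + L ≡ V (mod 10), carry-in 0); try V=8 ⇒ V=8.
Step 8. [col 4: E + L ≡ V (mod 10)] column 4 reads E+L+carry(0)=V with L=2, V=8; with digits 1,2,3,4,5,8,9 already taken and all letters distinct, the only value for E is 6, so E=6.

Answer: E=6, G=1, J=3, L=2, N=5, S=4, T=9, V=8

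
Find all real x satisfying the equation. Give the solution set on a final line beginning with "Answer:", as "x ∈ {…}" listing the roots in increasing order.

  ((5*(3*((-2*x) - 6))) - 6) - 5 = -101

Step 1. [((5*(3*((-2*x) - 6))) - 6) - 5 = -101] -5 is outermost — add 5 both sides, so sub: (5*(3*((-2*x) - 6))) - 6 = -96.
Step 2. [(5*(3*((-2*x) - 6))) - 6 = -96] peel the -6: add 6 from each side ⇒ sub: 5*(3*((-2*x) - 6)) = -90.
Step 3. [5*(3*((-2*x) - 6)) = -90] 5·(inner) — divide through by 5. So div: 3*((-2*x) - 6) = -18.
Step 4. [3*((-2*x) - 6) = -18] 3·(inner) — divide through by 3 ⇒ div: (-2*x) - 6 = -6.
Step 5. [(-2*x) - 6 = -6] -6 is outermost — add 6 both sides ⇒ sub: -2*x = 0.
Step 6. [-2*x = 0] -2 out front; divide by -2. So div: x = 0.

Answer: x ∈ {0}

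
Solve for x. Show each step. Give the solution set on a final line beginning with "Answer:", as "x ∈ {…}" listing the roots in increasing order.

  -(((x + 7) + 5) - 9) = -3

Step 1. [-(((x + 7) + 5) - 9) = -3] LHS negated; negate both sides ⇒ neg: ((x + 7) + 5) - 9 = 3.
Step 2. [((x + 7) + 5) - 9 = 3] the outer -9 inverts by adding 9, so sub: (x + 7) + 5 = 12.
Step 3. [(x + 7) + 5 = 12] peel the +5: subtract 5 from each side ⇒ sub: x + 7 = 7.
Step 4. [x + 7 = 7] the outer +7 inverts by subtracting 7 ⇒ sub: x = 0.

Answer: x ∈ {0}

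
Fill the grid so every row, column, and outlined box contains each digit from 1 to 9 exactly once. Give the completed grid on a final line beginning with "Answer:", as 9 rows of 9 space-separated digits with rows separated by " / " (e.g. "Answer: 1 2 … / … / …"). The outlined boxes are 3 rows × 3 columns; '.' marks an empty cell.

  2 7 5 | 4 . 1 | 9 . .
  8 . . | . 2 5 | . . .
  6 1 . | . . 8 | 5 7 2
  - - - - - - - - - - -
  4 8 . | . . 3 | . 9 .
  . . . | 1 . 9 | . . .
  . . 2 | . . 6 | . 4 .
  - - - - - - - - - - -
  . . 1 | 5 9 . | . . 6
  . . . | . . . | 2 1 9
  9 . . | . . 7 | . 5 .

Step 1. [r7c7∈{3,4,7,8}] 7 has one home in box 9: r7c7 ⇒ r7c7=7.
Step 2. [r7c1∈{3}] only 3 remains possible at r7c1, so r7c1=3.
Step 3. [r3c3∈{3,4,9}] in row 3, 4 fits only at r3c3, so r3c3=4.
Step 4. [r3c5∈{3}] nothing but 3 survives at r3c5, so r3c5=3.
Step 5. [r5c5∈{4,5,7,8}] in row 5, 4 fits only at r5c5, so r5c5=4.
Step 6. [r2c4∈{6,7,9}] across row 2, 7 lands solely at r2c4. So r2c4=7.
Step 7. [r6c4∈{8}] r6c4's peers cover all but 8. So r6c4=8.
Step 8. [r6c1∈{1,5,7}] col 1 places 1 nowhere but r6c1. So r6c1=1.
Step 9. [r6c7∈{3}] r6c7 is down to just 3, so r6c7=3.
Step 10. [r9c9∈{3,4,8}] r9c9 is the only open cell in box 9 admitting 3 ⇒ r9c9=3.
Step 11. [r7c6∈{2,4}] r7c6 is the only open cell in col 6 admitting 2, so r7c6=2.
Step 12. [r9c4∈{6}] r9c4 has the single candidate 6 ⇒ r9c4=6.
Step 13. [r9c3∈{8}] r9c3 has the single candidate 8 ⇒ r9c3=8.
Step 14. [r1c8∈{3,6,8}] 3 has one home in row 1: r1c8. So r1c8=3.
Step 15. [r5c7∈{6,8}] 8 has one home in col 7: r5c7, so r5c7=8.
Step 16. [r2c8∈{6}] r2c8 has the single candidate 6. So r2c8=6.
Step 17. [r4c7∈{1,6}] col 7 places 6 nowhere but r4c7. So r4c7=6.
Step 18. [r4c3∈{7}] r4c3 has the single candidate 7. So r4c3=7.
Step 19. [r5c1∈{5}] r5c1 has the single candidate 5. So r5c1=5.
Step 20. [r2c7∈{1,4}] 1 has one home in col 7: r2c7. So r2c7=1.
Step 21. [r7c2∈{4}] nothing but 4 survives at r7c2 ⇒ r7c2=4.
Step 22. [r2c3∈{3,9}] r2c3 is the only open cell in col 3 admitting 9 ⇒ r2c3=9.
Step 23. [r6c5∈{5,7}] across col 5, 7 lands solely at r6c5, so r6c5=7.
Step 24. [r8c3∈{6}] r8c3 has the single candidate 6, so r8c3=6.
Step 25. [r6c9∈{5}] r6c9's peers cover all but 5. So r6c9=5.
Step 26. [r5c2∈{3,6}] in row 5, 6 fits only at r5c2 ⇒ r5c2=6.
Step 27. [r2c2∈{3}] only 3 remains possible at r2c2 ⇒ r2c2=3.
Step 28. [r6c2∈{9}] r6c2 is down to just 9. So r6c2=9.
Step 29. [r5c9∈{7}] r5c9 is down to just 7. So r5c9=7.
Step 30. [r5c8∈{2}] r5c8 is down to just 2. So r5c8=2.
Step 31. [r9c5∈{1}] nothing but 1 survives at r9c5. So r9c5=1.
Step 32. [r5c3∈{3}] nothing but 3 survives at r5c3, so r5c3=3.
Step 33. [r9c7∈{4}] r9c7's peers cover all but 4. So r9c7=4.
Step 34. [r4c9∈{1}] r4c9's peers cover all but 1. So r4c9=1.
Step 35. [r2c9∈{4}] r2c9 has the single candidate 4. So r2c9=4.
Step 36. [r7c8∈{8}] r7c8 is down to just 8 ⇒ r7c8=8.
Step 37. [r4c5∈{5}] nothing but 5 survives at r4c5, so r4c5=5.
Step 38. [r8c1∈{7}] only 7 remains possible at r8c1, so r8c1=7.
Step 39. [r1c9∈{8}] nothing but 8 survives at r1c9. So r1c9=8.
Step 40. [r9c2∈{2}] r9c2 is down to just 2, so r9c2=2.
Step 41. [r8c2∈{5}] only 5 remains possible at r8c2. So r8c2=5.
Step 42. [r8c6∈{4}] r8c6's peers cover all but 4 ⇒ r8c6=4.
Step 43. [r4c4∈{2}] r4c4 is down to just 2 ⇒ r4c4=2.
Step 44. [r1c5∈{6}] nothing but 6 survives at r1c5. So r1c5=6.
Step 45. [r3c4∈{9}] only 9 remains possible at r3c4 ⇒ r3c4=9.
Step 46. [r8c4∈{3}] r8c4 is down to just 3 ⇒ r8c4=3.
Step 47. [r8c5∈{8}] only 8 remains possible at r8c5, so r8c5=8.

Answer: 2 7 5 4 6 1 9 3 8 / 8 3 9 7 2 5 1 6 4 / 6 1 4 9 3 8 5 7 2 / 4 8 7 2 5 3 6 9 1 / 5 6 3 1 4 9 8 2 7 / 1 9 2 8 7 6 3 4 5 / 3 4 1 5 9 2 7 8 6 / 7 5 6 3 8 4 2 1 9 / 9 2 8 6 1 7 4 5 3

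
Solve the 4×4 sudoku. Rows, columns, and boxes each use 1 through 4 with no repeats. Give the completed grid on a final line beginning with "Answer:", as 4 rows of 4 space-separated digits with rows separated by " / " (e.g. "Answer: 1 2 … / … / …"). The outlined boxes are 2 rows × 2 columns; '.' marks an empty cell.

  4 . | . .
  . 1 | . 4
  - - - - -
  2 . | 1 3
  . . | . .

Step 1. [r2c3∈{2,3}] row 2 places 2 nowhere but r2c3, so r2c3=2.
Step 2. [r2c1∈{3}] r2c1 has the single candidate 3 ⇒ r2c1=3.
Step 3. [r3c2∈{4}] r3c2 has the single candidate 4 ⇒ r3c2=4.
Step 4. [r1c4∈{1}] r1c4 is down to just 1, so r1c4=1.
Step 5. [r4c2∈{3}] r4c2 has the single candidate 3, so r4c2=3.
Step 6. [r1c3∈{3}] r1c3's peers cover all but 3 ⇒ r1c3=3.
Step 7. [r1c2∈{2}] r1c2 has the single candidate 2. So r1c2=2.
Step 8. [r4c1∈{1}] only 1 remains possible at r4c1. So r4c1=1.
Step 9. [r4c4∈{2}] only 2 remains possible at r4c4 ⇒ r4c4=2.
Step 10. [r4c3∈{4}] r4c3's peers cover all but 4 ⇒ r4c3=4.

Answer: 4 2 3 1 / 3 1 2 4 / 2 4 1 3 / 1 3 4 2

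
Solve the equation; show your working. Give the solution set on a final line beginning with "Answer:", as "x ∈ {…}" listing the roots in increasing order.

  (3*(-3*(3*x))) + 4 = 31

Step 1. [(3*(-3*(3*x))) + 4 = 31] subtract 4: x sits inside (… + 4) ⇒ sub: 3*(-3*(3*x)) = 27.
Step 2. [3*(-3*(3*x)) = 27] 3·(inner) — divide through by 3 ⇒ div: -3*(3*x) = 9.
Step 3. [-3*(3*x) = 9] LHS = -3·(…); ÷-3 both sides ⇒ div: 3*x = -3.
Step 4. [3*x = -3] 3·(inner) — divide through by 3. So div: x = -1.

Answer: x ∈ {-1}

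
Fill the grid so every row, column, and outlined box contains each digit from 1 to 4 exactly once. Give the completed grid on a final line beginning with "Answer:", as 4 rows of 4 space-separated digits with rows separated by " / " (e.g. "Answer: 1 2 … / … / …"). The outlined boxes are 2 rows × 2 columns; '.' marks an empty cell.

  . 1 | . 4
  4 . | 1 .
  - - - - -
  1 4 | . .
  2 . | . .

Step 1. [r1c3∈{2,3}] 2 has one home in row 1: r1c3, so r1c3=2.
Step 2. [r2c4∈{3}] r2c4's peers cover all but 3 ⇒ r2c4=3.
Step 3. [r3c3∈{3}] only 3 remains possible at r3c3, so r3c3=3.
Step 4. [r1c1∈{3}] nothing but 3 survives at r1c1, so r1c1=3.
Step 5. [r3c4∈{2}] r3c4's peers cover all but 2. So r3c4=2.
Step 6. [r4c2∈{3}] r4c2's peers cover all but 3 ⇒ r4c2=3.
Step 7. [r4c4∈{1}] r4c4's peers cover all but 1. So r4c4=1.
Step 8. [r4c3∈{4}] nothing but 4 survives at r4c3. So r4c3=4.
Step 9. [r2c2∈{2}] only 2 remains possible at r2c2 ⇒ r2c2=2.

Answer: 3 1 2 4 / 4 2 1 3 / 1 4 3 2 / 2 3 4 1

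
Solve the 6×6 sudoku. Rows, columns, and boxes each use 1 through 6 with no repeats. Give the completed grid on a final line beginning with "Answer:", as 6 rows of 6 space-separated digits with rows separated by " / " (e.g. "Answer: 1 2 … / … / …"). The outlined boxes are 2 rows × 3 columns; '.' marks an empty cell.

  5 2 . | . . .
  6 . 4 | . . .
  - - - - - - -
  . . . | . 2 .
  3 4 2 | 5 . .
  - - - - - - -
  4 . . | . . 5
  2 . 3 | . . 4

Step 1. [r1c3∈{1}] only 1 remains possible at r1c3. So r1c3=1.
Step 2. [r5c3∈{6}] r5c3 is down to just 6 ⇒ r5c3=6.
Step 3. [r5c2∈{1}] r5c2's peers cover all but 1 ⇒ r5c2=1.
Step 4. [r3c4∈{1,3,4,6}] r3c4 is the only open cell in row 3 admitting 4 ⇒ r3c4=4.
Step 5. [r3c6∈{1,3,6}] r3c6 is the only open cell in row 3 admitting 3, so r3c6=3.
Step 6. [r1c6∈{6}] only 6 remains possible at r1c6 ⇒ r1c6=6.
Step 7. [r1c4∈{3}] r1c4's peers cover all but 3. So r1c4=3.
Step 8. [r2c6∈{1,2}] across col 6, 2 lands solely at r2c6 ⇒ r2c6=2.
Step 9. [r6c4∈{1,6}] col 4 places 6 nowhere but r6c4, so r6c4=6.
Step 10. [r6c5∈{1}] r6c5 has the single candidate 1, so r6c5=1.
Step 11. [r3c3∈{5}] nothing but 5 survives at r3c3. So r3c3=5.
Step 12. [r6c2∈{5}] r6c2 is down to just 5, so r6c2=5.
Step 13. [r4c6∈{1}] r4c6 has the single candidate 1 ⇒ r4c6=1.
Step 14. [r5c5∈{3}] r5c5 is down to just 3. So r5c5=3.
Step 15. [r3c1∈{1}] r3c1's peers cover all but 1. So r3c1=1.
Step 16. [r2c2∈{3}] r2c2 has the single candidate 3, so r2c2=3.
Step 17. [r3c2∈{6}] only 6 remains possible at r3c2 ⇒ r3c2=6.
Step 18. [r5c4∈{2}] nothing but 2 survives at r5c4. So r5c4=2.
Step 19. [r4c5∈{6}] r4c5 has the single candidate 6 ⇒ r4c5=6.
Step 20. [r2c5∈{5}] nothing but 5 survives at r2c5 ⇒ r2c5=5.
Step 21. [r1c5∈{4}] only 4 remains possible at r1c5 ⇒ r1c5=4.
Step 22. [r2c4∈{1}] only 1 remains possible at r2c4 ⇒ r2c4=1.

Answer: 5 2 1 3 4 6 / 6 3 4 1 5 2 / 1 6 5 4 2 3 / 3 4 2 5 6 1 / 4 1 6 2 3 5 / 2 5 3 6 1 4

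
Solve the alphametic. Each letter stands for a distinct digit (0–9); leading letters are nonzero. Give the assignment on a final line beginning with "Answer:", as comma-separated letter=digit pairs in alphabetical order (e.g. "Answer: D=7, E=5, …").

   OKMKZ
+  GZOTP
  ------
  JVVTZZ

Step 1. [col 1: Z + P ≡ Z (mod 10)] in column 1 we have Z+P≡Z with carry-in 0; given nothing yet and all letters distinct, none taken yet, that pins P to 0, so P=0.
Step 2. [J] J is the leading digit of a 6-digit sum of two 5-digit numbers; the final carry is exactly 1 ⇒ J=1.
Step 3. [col 1: Z + P ≡ Z (mod 10)] no forcing yet in column 1 (carry-in 0); Z=7 is free and consistent — try it, so Z=7.
Step 4. [col 2: K + T ≡ Z (mod 10)] column 2 (K + T ≡ Z (mod 10), carry-in 0) doesn't pin K yet; pick K=4 and continue ⇒ K=4.
Step 5. [col 2: K + T ≡ Z (mod 10)] column 2: given K=4, Z=7, carry-in 0, and digits 0,1,4,7 already taken and all letters distinct, K+T≡Z (mod 10) forces T=3 ⇒ T=3.
Step 6. [col 3: M + O ≡ T (mod 10)] no forcing yet in column 3 (carry-in 0); M=8 is free and consistent — try it, so M=8.
Step 7. [col 3: M + O ≡ T (mod 10)] in column 3 we have M+O≡T with carry-in 0; given M=8, T=3 and digits 0,1,3,4,7,8 already taken and all letters distinct, that pins O to 5. So O=5.
Step 8. [col 4: K + Z ≡ V (mod 10)] column 4: given K=4, Z=7, carry-in 1, and digits 0,1,3,4,5,7,8 already taken and all letters distinct, K+Z≡V (mod 10) forces V=2 ⇒ V=2.
Step 9. [col 5: O + G ≡ V (mod 10)] column 5: given O=5, V=2, carry-in 1, and digits 0,1,2,3,4,5,7,8 already taken and all letters distinct, O+G≡V (mod 10) forces G=6, so G=6.

Answer: G=6, J=1, K=4, M=8, O=5, P=0, T=3, V=2, Z=7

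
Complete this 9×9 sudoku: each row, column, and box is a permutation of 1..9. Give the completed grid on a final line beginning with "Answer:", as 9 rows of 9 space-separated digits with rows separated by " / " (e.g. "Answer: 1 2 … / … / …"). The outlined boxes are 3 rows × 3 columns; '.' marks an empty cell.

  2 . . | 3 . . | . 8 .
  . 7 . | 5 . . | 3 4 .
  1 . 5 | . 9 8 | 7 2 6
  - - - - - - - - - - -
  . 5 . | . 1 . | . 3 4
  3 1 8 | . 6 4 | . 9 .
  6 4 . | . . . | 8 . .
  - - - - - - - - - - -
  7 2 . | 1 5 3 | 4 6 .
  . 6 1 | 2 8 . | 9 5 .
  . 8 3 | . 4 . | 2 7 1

Step 1. [r4c1∈{9}] r4c1 has the single candidate 9, so r4c1=9.
Step 2. [r5c4∈{7}] nothing but 7 survives at r5c4, so r5c4=7.
Step 3. [r4c6∈{2}] only 2 remains possible at r4c6 ⇒ r4c6=2.
Step 4. [r5c7∈{5}] r5c7 is down to just 5 ⇒ r5c7=5.
Step 5. [r1c2∈{9}] nothing but 9 survives at r1c2 ⇒ r1c2=9.
Step 6. [r6c3∈{2,7}] in col 3, 2 fits only at r6c3. So r6c3=2.
Step 7. [r2c3∈{6}] nothing but 6 survives at r2c3 ⇒ r2c3=6.
Step 8. [r1c6∈{1,6,7}] 6 has one home in row 1: r1c6. So r1c6=6.
Step 9. [r6c4∈{9}] nothing but 9 survives at r6c4, so r6c4=9.
Step 10. [r2c5∈{2}] r2c5's peers cover all but 2 ⇒ r2c5=2.
Step 11. [r6c5∈{3}] only 3 remains possible at r6c5, so r6c5=3.
Step 12. [r9c4∈{6}] only 6 remains possible at r9c4 ⇒ r9c4=6.
Step 13. [r2c9∈{9}] nothing but 9 survives at r2c9 ⇒ r2c9=9.
Step 14. [r9c6∈{9}] r9c6 is down to just 9. So r9c6=9.
Step 15. [r4c7∈{6}] nothing but 6 survives at r4c7 ⇒ r4c7=6.
Step 16. [r1c5∈{7}] r1c5 is down to just 7. So r1c5=7.
Step 17. [r6c9∈{7}] nothing but 7 survives at r6c9, so r6c9=7.
Step 18. [r6c6∈{5}] r6c6 is down to just 5. So r6c6=5.
Step 19. [r3c4∈{4}] nothing but 4 survives at r3c4, so r3c4=4.
Step 20. [r7c9∈{8}] only 8 remains possible at r7c9. So r7c9=8.
Step 21. [r8c6∈{7}] r8c6 has the single candidate 7 ⇒ r8c6=7.
Step 22. [r1c9∈{5}] r1c9 has the single candidate 5. So r1c9=5.
Step 23. [r1c3∈{4}] r1c3 has the single candidate 4, so r1c3=4.
Step 24. [r8c1∈{4}] only 4 remains possible at r8c1. So r8c1=4.
Step 25. [r1c7∈{1}] nothing but 1 survives at r1c7, so r1c7=1.
Step 26. [r9c1∈{5}] nothing but 5 survives at r9c1. So r9c1=5.
Step 27. [r4c4∈{8}] r4c4 is down to just 8. So r4c4=8.
Step 28. [r8c9∈{3}] nothing but 3 survives at r8c9, so r8c9=3.
Step 29. [r5c9∈{2}] r5c9 has the single candidate 2 ⇒ r5c9=2.
Step 30. [r6c8∈{1}] r6c8's peers cover all but 1, so r6c8=1.
Step 31. [r3c2∈{3}] r3c2 is down to just 3 ⇒ r3c2=3.
Step 32. [r2c6∈{1}] nothing but 1 survives at r2c6 ⇒ r2c6=1.
Step 33. [r7c3∈{9}] r7c3 has the single candidate 9 ⇒ r7c3=9.
Step 34. [r4c3∈{7}] r4c3's peers cover all but 7. So r4c3=7.
Step 35. [r2c1∈{8}] r2c1 is down to just 8. So r2c1=8.

Answer: 2 9 4 3 7 6 1 8 5 / 8 7 6 5 2 1 3 4 9 / 1 3 5 4 9 8 7 2 6 / 9 5 7 8 1 2 6 3 4 / 3 1 8 7 6 4 5 9 2 / 6 4 2 9 3 5 8 1 7 / 7 2 9 1 5 3 4 6 8 / 4 6 1 2 8 7 9 5 3 / 5 8 3 6 4 9 2 7 1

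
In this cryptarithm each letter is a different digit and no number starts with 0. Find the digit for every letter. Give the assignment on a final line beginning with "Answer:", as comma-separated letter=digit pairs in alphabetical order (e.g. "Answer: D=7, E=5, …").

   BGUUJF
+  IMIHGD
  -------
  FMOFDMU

Step 1. [col 1: F + D ≡ U (mod 10)] column 1 (F + D ≡ U (mod 10), carry-in 0) doesn't pin F yet; pick F=1 and continue ⇒ F=1.
Step 2. [col 1: F + D ≡ U (mod 10)] column 1 (F + D ≡ U (mod 10), carry-in 0) doesn't pin D yet; pick D=2 and continue ⇒ D=2.
Step 3. [col 1: F + D ≡ U (mod 10)] from column 1 (F=1, D=2, carry-in 0, digits 1,2 already taken and all letters distinct): U must equal 3, so U=3.
Step 4. [col 2: J + G ≡ M (mod 10)] J=9 is one option consistent with column 2 (J + G ≡ M (mod 10), carry-in 0) — take it. So J=9.
Step 5. [col 2: J + G ≡ M (mod 10)] G=5 is one option consistent with column 2 (J + G ≡ M (mod 10), carry-in 0) — take it. So G=5.
Step 6. [col 2: J + G ≡ M (mod 10)] in column 2 we have J+G≡M with carry-in 0; given J=9, G=5 and digits 1,2,3,5,9 already taken and all letters distinct, that pins M to 4 ⇒ M=4.
Step 7. [col 3: U + H ≡ D (mod 10)] column 3 reads U+H+carry(1)=D with U=3, D=2; with digits 1,2,3,4,5,9 already taken and all letters distinct, the only value for H is 8. So H=8.
Step 8. [col 4: U + I ≡ F (mod 10)] column 4 reads U+I+carry(1)=F with U=3, F=1; with digits 1,2,3,4,5,8,9 already taken and all letters distinct, the only value for I is 7. So I=7.
Step 9. [col 5: G + M ≡ O (mod 10)] in column 5 we have G+M≡O with carry-in 1; given G=5, M=4 and digits 1,2,3,4,5,7,8,9 already taken and all letters distinct, that pins O to 0, so O=0.
Step 10. [col 6: B + I ≡ M (mod 10)] column 6 reads B+I+carry(1)=M with I=7, M=4; with digits 0,1,2,3,4,5,7,8,9 already taken and all letters distinct, the only value for B is 6 ⇒ B=6.

Answer: B=6, D=2, F=1, G=5, H=8, I=7, J=9, M=4, O=0, U=3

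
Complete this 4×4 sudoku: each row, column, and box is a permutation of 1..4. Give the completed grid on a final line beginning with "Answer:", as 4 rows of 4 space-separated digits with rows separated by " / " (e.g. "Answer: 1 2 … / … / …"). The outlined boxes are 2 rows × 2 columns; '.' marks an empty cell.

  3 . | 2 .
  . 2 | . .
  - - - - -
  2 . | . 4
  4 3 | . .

Step 1. [r1c4∈{1}] nothing but 1 survives at r1c4. So r1c4=1.
Step 2. [r3c3∈{1,3}] 3 has one home in row 3: r3c3, so r3c3=3.
Step 3. [r2c3∈{4}] nothing but 4 survives at r2c3, so r2c3=4.
Step 4. [r1c2∈{4}] r1c2 has the single candidate 4 ⇒ r1c2=4.
Step 5. [r2c1∈{1}] r2c1 is down to just 1 ⇒ r2c1=1.
Step 6. [r4c4∈{2}] nothing but 2 survives at r4c4. So r4c4=2.
Step 7. [r3c2∈{1}] r3c2 has the single candidate 1 ⇒ r3c2=1.
Step 8. [r2c4∈{3}] r2c4 is down to just 3, so r2c4=3.
Step 9. [r4c3∈{1}] r4c3 is down to just 1, so r4c3=1.

Answer: 3 4 2 1 / 1 2 4 3 / 2 1 3 4 / 4 3 1 2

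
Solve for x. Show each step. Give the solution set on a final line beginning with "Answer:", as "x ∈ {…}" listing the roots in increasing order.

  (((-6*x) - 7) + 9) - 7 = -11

Step 1. [(((-6*x) - 7) + 9) - 7 = -11] add 7: x sits inside (… - 7). So sub: ((-6*x) - 7) + 9 = -4.
Step 2. [((-6*x) - 7) + 9 = -4] subtract 9: x sits inside (… + 9) ⇒ sub: (-6*x) - 7 = -13.
Step 3. [(-6*x) - 7 = -13] add 7: x sits inside (… - 7), so sub: -6*x = -6.
Step 4. [-6*x = -6] leading coefficient -6: divide by -6 ⇒ div: x = 1.

Answer: x ∈ {1}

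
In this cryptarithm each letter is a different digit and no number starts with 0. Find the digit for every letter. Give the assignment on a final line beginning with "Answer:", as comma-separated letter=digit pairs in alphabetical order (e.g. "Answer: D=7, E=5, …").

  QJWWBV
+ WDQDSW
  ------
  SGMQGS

Step 1. [col 1: V + W ≡ S (mod 10)] S=7 is one option consistent with column 1 (V + W ≡ S (mod 10), carry-in 0) — take it ⇒ S=7.
Step 2. [col 1: V + W ≡ S (mod 10)] column 1 (V + W ≡ S (mod 10), carry-in 0) doesn't pin V yet; pick V=5 and continue, so V=5.
Step 3. [col 1: V + W ≡ S (mod 10)] in column 1 we have V+W≡S with carry-in 0; given V=5, S=7 and digits 5,7 already taken and all letters distinct, that pins W to 2. So W=2.
Step 4. [col 2: B + S ≡ G (mod 10)] no forcing yet in column 2 (carry-in 0); G=0 is free and consistent — try it, so G=0.
Step 5. [col 2: B + S ≡ G (mod 10)] column 2 reads B+S+carry(0)=G with S=7, G=0; with digits 0,2,5,7 already taken and all letters distinct, the only value for B is 3, so B=3.
Step 6. [col 3: W + D ≡ Q (mod 10)] several values work for D in column 3 (W + D ≡ Q (mod 10), carry-in 1); try D=1. So D=1.
Step 7. [col 3: W + D ≡ Q (mod 10)] column 3 reads W+D+carry(1)=Q with W=2, D=1; with digits 0,1,2,3,5,7 already taken and all letters distinct, the only value for Q is 4 ⇒ Q=4.
Step 8. [col 4: W + Q ≡ M (mod 10)] from column 4 (W=2, Q=4, carry-in 0, digits 0,1,2,3,4,5,7 already taken and all letters distinct): M must equal 6. So M=6.
Step 9. [col 5: J + D ≡ G (mod 10)] column 5: given D=1, G=0, carry-in 0, and digits 0,1,2,3,4,5,6,7 already taken and all letters distinct, J+D≡G (mod 10) forces J=9, so J=9.

Answer: B=3, D=1, G=0, J=9, M=6, Q=4, S=7, V=5, W=2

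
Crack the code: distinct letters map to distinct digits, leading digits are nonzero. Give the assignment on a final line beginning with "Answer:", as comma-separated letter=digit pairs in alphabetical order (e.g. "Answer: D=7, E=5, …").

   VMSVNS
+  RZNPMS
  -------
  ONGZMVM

Step 1. [col 1: S + S ≡ M (mod 10)] no forcing yet in column 1 (carry-in 0); S=5 is free and consistent — try it ⇒ S=5.
Step 2. [O] the sum has 7 digits but both addends have 6; that extra leading digit O is the final carry, namely 1 ⇒ O=1.
Step 3. [col 1: S + S ≡ M (mod 10)] column 1 reads S+S+carry(0)=M with S=5; with digits 1,5 already taken and all letters distinct, the only value for M is 0. So M=0.
Step 4. [col 2: N + M ≡ V (mod 10)] column 2 (N + M ≡ V (mod 10), carry-in 1) doesn't pin N yet; pick N=7 and continue, so N=7.
Step 5. [col 2: N + M ≡ V (mod 10)] from column 2 (N=7, M=0, carry-in 1, digits 0,1,5,7 already taken and all letters distinct): V must equal 8, so V=8.
Step 6. [col 3: V + P ≡ M (mod 10)] in column 3 we have V+P≡M with carry-in 0; given V=8, M=0 and digits 0,1,5,7,8 already taken and all letters distinct, that pins P to 2, so P=2.
Step 7. [col 4: S + N ≡ Z (mod 10)] column 4 reads S+N+carry(1)=Z with S=5, N=7; with digits 0,1,2,5,7,8 already taken and all letters distinct, the only value for Z is 3. So Z=3.
Step 8. [col 5: M + Z ≡ G (mod 10)] from column 5 (M=0, Z=3, carry-in 1, digits 0,1,2,3,5,7,8 already taken and all letters distinct): G must equal 4 ⇒ G=4.
Step 9. [col 6: V + R ≡ N (mod 10)] from column 6 (V=8, N=7, carry-in 0, digits 0,1,2,3,4,5,7,8 already taken and all letters distinct): R must equal 9 ⇒ R=9.

Answer: G=4, M=0, N=7, O=1, P=2, R=9, S=5, V=8, Z=3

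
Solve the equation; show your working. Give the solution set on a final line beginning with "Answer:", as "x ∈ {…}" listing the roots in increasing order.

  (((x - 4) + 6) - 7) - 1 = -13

Step 1. [(((x - 4) + 6) - 7) - 1 = -13] peel the -1: add 1 from each side ⇒ sub: ((x - 4) + 6) - 7 = -12.
Step 2. [((x - 4) + 6) - 7 = -12] 7 comes off first (add 7). So sub: (x - 4) + 6 = -5.
Step 3. [(x - 4) + 6 = -5] +6 is outermost — subtract 6 both sides ⇒ sub: x - 4 = -11.
Step 4. [x - 4 = -11] add 4: x sits inside (… - 4), so sub: x = -7.

Answer: x ∈ {-7}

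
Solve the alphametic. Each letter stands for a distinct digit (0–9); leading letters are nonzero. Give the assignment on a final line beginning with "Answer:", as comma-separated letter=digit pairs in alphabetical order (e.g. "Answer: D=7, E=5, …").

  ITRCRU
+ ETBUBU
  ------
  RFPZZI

Step 1. [col 1: U + U ≡ I (mod 10)] column 1 (U + U ≡ I (mod 10), carry-in 0) doesn't pin I yet; pick I=2 and continue ⇒ I=2.
Step 2. [col 1: U + U ≡ I (mod 10)] no forcing yet in column 1 (carry-in 0); U=6 is free and consistent — try it, so U=6.
Step 3. [col 2: R + B ≡ Z (mod 10)] no forcing yet in column 2 (carry-in 1); Z=9 is free and consistent — try it, so Z=9.
Step 4. [col 2: R + B ≡ Z (mod 10)] column 2 (R + B ≡ Z (mod 10), carry-in 1) doesn't pin B yet; pick B=1 and continue. So B=1.
Step 5. [col 2: R + B ≡ Z (mod 10)] in column 2 we have R+B≡Z with carry-in 1; given B=1, Z=9 and digits 1,2,6,9 already taken and all letters distinct, that pins R to 7, so R=7.
Step 6. [col 3: C + U ≡ Z (mod 10)] column 3: given U=6, Z=9, carry-in 0, and digits 1,2,6,7,9 already taken and all letters distinct, C+U≡Z (mod 10) forces C=3 ⇒ C=3.
Step 7. [col 4: R + B ≡ P (mod 10)] in column 4 we have R+B≡P with carry-in 0; given R=7, B=1 and digits 1,2,3,6,7,9 already taken and all letters distinct, that pins P to 8, so P=8.
Step 8. [col 5: T + T ≡ F (mod 10)] column 5: given nothing yet, carry-in 0, and digits 1,2,3,6,7,8,9 already taken and all letters distinct, T+T≡F (mod 10) forces F=0, so F=0.
Step 9. [col 5: T + T ≡ F (mod 10)] in column 5 we have T+T≡F with carry-in 0; given F=0 and digits 0,1,2,3,6,7,8,9 already taken and all letters distinct, that pins T to 5. So T=5.
Step 10. [col 6: I + E ≡ R (mod 10)] column 6 reads I+E+carry(1)=R with I=2, R=7; with digits 0,1,2,3,5,6,7,8,9 already taken and all letters distinct, the only value for E is 4. So E=4.

Answer: B=1, C=3, E=4, F=0, I=2, P=8, R=7, T=5, U=6, Z=9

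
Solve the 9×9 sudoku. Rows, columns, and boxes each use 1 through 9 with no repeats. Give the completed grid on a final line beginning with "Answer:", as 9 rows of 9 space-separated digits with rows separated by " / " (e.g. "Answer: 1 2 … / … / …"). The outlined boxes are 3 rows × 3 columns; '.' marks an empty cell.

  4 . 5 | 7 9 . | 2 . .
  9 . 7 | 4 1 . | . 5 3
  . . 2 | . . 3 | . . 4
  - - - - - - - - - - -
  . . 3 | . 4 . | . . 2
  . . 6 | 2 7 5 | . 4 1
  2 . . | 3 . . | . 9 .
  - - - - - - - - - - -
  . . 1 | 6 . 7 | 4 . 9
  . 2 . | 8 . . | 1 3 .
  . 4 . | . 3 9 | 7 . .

Step 1. [r5c1∈{8}] r5c1's peers cover all but 8, so r5c1=8.
Step 2. [r6c9∈{5,6,7,8}] 7 has one home in col 9: r6c9 ⇒ r6c9=7.
Step 3. [r8c5∈{5}] r8c5 is down to just 5. So r8c5=5.
Step 4. [r8c9∈{6}] r8c9 is down to just 6 ⇒ r8c9=6.
Step 5. [r1c9∈{8}] r1c9 has the single candidate 8 ⇒ r1c9=8.
Step 6. [r2c7∈{6}] r2c7's peers cover all but 6 ⇒ r2c7=6.
Step 7. [r4c2∈{1,5,7,9}] r4c2 is the only open cell in col 2 admitting 7 ⇒ r4c2=7.
Step 8. [r1c6∈{6}] only 6 remains possible at r1c6 ⇒ r1c6=6.
Step 9. [r3c5∈{8}] only 8 remains possible at r3c5 ⇒ r3c5=8.
Step 10. [r9c1∈{5,6}] 6 has one home in row 9: r9c1, so r9c1=6.
Step 11. [r3c1∈{1}] nothing but 1 survives at r3c1 ⇒ r3c1=1.
Step 12. [r4c1∈{5}] only 5 remains possible at r4c1, so r4c1=5.
Step 13. [r4c7∈{8}] r4c7's peers cover all but 8, so r4c7=8.
Step 14. [r4c6∈{1}] only 1 remains possible at r4c6, so r4c6=1.
Step 15. [r9c3∈{8}] r9c3 has the single candidate 8, so r9c3=8.
Step 16. [r1c2∈{3}] nothing but 3 survives at r1c2. So r1c2=3.
Step 17. [r9c8∈{2}] r9c8's peers cover all but 2, so r9c8=2.
Step 18. [r5c2∈{9}] only 9 remains possible at r5c2, so r5c2=9.
Step 19. [r3c2∈{6}] only 6 remains possible at r3c2 ⇒ r3c2=6.
Step 20. [r7c2∈{5}] r7c2 is down to just 5 ⇒ r7c2=5.
Step 21. [r1c8∈{1}] only 1 remains possible at r1c8, so r1c8=1.
Step 22. [r3c4∈{5}] only 5 remains possible at r3c4, so r3c4=5.
Step 23. [r3c8∈{7}] r3c8's peers cover all but 7 ⇒ r3c8=7.
Step 24. [r8c6∈{4}] only 4 remains possible at r8c6 ⇒ r8c6=4.
Step 25. [r9c9∈{5}] nothing but 5 survives at r9c9. So r9c9=5.
Step 26. [r4c4∈{9}] only 9 remains possible at r4c4 ⇒ r4c4=9.
Step 27. [r2c2∈{8}] r2c2's peers cover all but 8. So r2c2=8.
Step 28. [r7c5∈{2}] only 2 remains possible at r7c5 ⇒ r7c5=2.
Step 29. [r8c3∈{9}] r8c3 is down to just 9. So r8c3=9.
Step 30. [r6c7∈{5}] r6c7 has the single candidate 5. So r6c7=5.
Step 31. [r5c7∈{3}] r5c7's peers cover all but 3 ⇒ r5c7=3.
Step 32. [r7c1∈{3}] only 3 remains possible at r7c1, so r7c1=3.
Step 33. [r6c2∈{1}] nothing but 1 survives at r6c2. So r6c2=1.
Step 34. [r6c5∈{6}] r6c5's peers cover all but 6. So r6c5=6.
Step 35. [r9c4∈{1}] only 1 remains possible at r9c4. So r9c4=1.
Step 36. [r8c1∈{7}] r8c1 has the single candidate 7. So r8c1=7.
Step 37. [r2c6∈{2}] nothing but 2 survives at r2c6, so r2c6=2.
Step 38. [r4c8∈{6}] r4c8's peers cover all but 6. So r4c8=6.
Step 39. [r3c7∈{9}] only 9 remains possible at r3c7 ⇒ r3c7=9.
Step 40. [r6c6∈{8}] r6c6's peers cover all but 8, so r6c6=8.
Step 41. [r6c3∈{4}] only 4 remains possible at r6c3. So r6c3=4.
Step 42. [r7c8∈{8}] nothing but 8 survives at r7c8. So r7c8=8.

Answer: 4 3 5 7 9 6 2 1 8 / 9 8 7 4 1 2 6 5 3 / 1 6 2 5 8 3 9 7 4 / 5 7 3 9 4 1 8 6 2 / 8 9 6 2 7 5 3 4 1 / 2 1 4 3 6 8 5 9 7 / 3 5 1 6 2 7 4 8 9 / 7 2 9 8 5 4 1 3 6 / 6 4 8 1 3 9 7 2 5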